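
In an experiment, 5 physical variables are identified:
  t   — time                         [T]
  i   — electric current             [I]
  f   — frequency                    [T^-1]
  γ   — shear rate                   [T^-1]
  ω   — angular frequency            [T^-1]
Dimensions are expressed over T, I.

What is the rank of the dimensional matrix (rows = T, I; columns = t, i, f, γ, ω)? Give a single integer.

Exponent matrix [T,I] × [t,i,f,γ,ω]:
  T: [ 1  0 -1 -1 -1]
  I: [ 0  1  0  0  0]
Row reduction gives pivot columns t,i; rank = 2

2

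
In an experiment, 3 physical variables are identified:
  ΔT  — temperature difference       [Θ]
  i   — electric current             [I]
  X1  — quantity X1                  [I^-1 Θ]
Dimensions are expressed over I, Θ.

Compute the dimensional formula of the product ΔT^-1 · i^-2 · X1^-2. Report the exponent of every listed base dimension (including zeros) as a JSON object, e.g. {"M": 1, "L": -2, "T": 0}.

{"I": 0, "Θ": -3}

Exponent matrix [I,Θ] × [ΔT,i,X1]:
  I: [ 0  1 -1]
  Θ: [ 1  0  1]
  [I]: (-1)·0+(-2)·1+(-2)·-1 = 0
  [Θ]: (-1)·1+(-2)·0+(-2)·1 = -3
⇒ Θ^-3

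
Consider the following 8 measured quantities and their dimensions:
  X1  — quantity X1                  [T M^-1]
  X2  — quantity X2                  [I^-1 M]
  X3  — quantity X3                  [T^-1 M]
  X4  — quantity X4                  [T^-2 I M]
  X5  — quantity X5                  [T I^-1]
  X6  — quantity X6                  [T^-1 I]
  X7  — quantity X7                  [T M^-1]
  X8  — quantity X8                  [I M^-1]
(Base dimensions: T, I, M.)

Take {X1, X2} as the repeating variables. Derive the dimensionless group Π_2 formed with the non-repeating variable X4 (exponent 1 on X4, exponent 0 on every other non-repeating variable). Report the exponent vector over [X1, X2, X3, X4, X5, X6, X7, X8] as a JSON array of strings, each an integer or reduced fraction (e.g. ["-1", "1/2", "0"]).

Write exponents as rows T,I,M / cols X1,X2,X3,X4,X5,X6,X7,X8:
  T: [ 1  0 -1 -2  1 -1  1  0]
  I: [ 0 -1  0  1 -1  1  0  1]
  M: [-1  1  1  1  0  0 -1 -1]
Row reduction gives pivot columns X1,X2; rank = 2
Pivot set = {X1,X2}, free = {X3,X4,X5,X6,X7,X8}
RREF:
  r0: [   1    0   -1   -2    1   -1    1    0]
  r1: [   0    1    0   -1    1   -1    0   -1]
  r2: [   0    0    0    0    0    0    0    0]
Fix exponent of X4 at 1, X3 at 0, X5 at 0, X6 at 0, X7 at 0, X8 at 0; solve each RREF row for its pivot's exponent:
  r0: exp(X1) + (-2)·1 = 0 ⇒ exp(X1) = 2
  r1: exp(X2) + (-1)·1 = 0 ⇒ exp(X2) = 1
Π_2 = X1^2 · X2 · X4

["2", "1", "0", "1", "0", "0", "0", "0"]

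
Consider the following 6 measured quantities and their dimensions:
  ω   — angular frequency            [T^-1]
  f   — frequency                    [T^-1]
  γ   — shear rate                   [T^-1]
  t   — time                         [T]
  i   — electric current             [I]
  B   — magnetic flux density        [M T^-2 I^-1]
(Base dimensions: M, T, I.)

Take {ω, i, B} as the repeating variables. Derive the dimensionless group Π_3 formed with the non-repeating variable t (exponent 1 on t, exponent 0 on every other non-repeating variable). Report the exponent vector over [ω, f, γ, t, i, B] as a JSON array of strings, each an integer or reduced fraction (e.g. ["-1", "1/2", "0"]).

Write exponents as rows M,T,I / cols ω,f,γ,t,i,B:
  M: [ 0  0  0  0  0  1]
  T: [-1 -1 -1  1  0 -2]
  I: [ 0  0  0  0  1 -1]
Echelon form has 3 nonzero rows (pivots: ω,i,B)
Pivot set = {ω,i,B}, free = {f,γ,t}
RREF:
  r0: [   1    1    1   -1    0    0]
  r1: [   0    0    0    0    1    0]
  r2: [   0    0    0    0    0    1]
Fix exponent of t at 1, f at 0, γ at 0; solve each RREF row for its pivot's exponent:
  r0: exp(ω) + (-1)·1 = 0 ⇒ exp(ω) = 1
  r1: exp(i) + (0)·1 = 0 ⇒ exp(i) = 0
  r2: exp(B) + (0)·1 = 0 ⇒ exp(B) = 0
Π_3 = ω · t

["1", "0", "0", "1", "0", "0"]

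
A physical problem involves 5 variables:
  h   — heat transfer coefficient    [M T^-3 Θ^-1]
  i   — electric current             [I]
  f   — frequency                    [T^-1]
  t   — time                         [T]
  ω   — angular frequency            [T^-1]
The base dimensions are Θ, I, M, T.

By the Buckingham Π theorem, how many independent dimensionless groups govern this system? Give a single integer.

Write exponents as rows Θ,I,M,T / cols h,i,f,t,ω:
  Θ: [-1  0  0  0  0]
  I: [ 0  1  0  0  0]
  M: [ 1  0  0  0  0]
  T: [-3  0 -1  1 -1]
RREF → pivots at {h,i,f} ⇒ r = 3
n=5, r=3 ⇒ 2 dimensionless groups

2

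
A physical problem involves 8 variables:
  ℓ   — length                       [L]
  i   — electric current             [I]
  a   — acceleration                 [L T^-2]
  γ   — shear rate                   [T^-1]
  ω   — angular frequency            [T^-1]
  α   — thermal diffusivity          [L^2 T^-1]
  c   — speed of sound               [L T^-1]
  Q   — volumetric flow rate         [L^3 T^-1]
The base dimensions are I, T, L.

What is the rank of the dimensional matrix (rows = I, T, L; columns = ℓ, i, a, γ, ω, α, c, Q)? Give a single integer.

3

Write exponents as rows I,T,L / cols ℓ,i,a,γ,ω,α,c,Q:
  I: [ 0  1  0  0  0  0  0  0]
  T: [ 0  0 -2 -1 -1 -1 -1 -1]
  L: [ 1  0  1  0  0  2  1  3]
Row reduction gives pivot columns ℓ,i,a; rank = 3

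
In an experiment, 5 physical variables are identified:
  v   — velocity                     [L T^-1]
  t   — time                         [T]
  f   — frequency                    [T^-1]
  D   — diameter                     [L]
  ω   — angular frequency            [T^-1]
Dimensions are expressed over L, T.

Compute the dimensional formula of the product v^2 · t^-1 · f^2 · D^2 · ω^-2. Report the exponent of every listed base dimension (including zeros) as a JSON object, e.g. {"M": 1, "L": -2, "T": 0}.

Write exponents as rows L,T / cols v,t,f,D,ω:
  L: [ 1  0  0  1  0]
  T: [-1  1 -1  0 -1]
  [L]: (2)·1+(-1)·0+(2)·0+(2)·1+(-2)·0 = 4
  [T]: (2)·-1+(-1)·1+(2)·-1+(2)·0+(-2)·-1 = -3
⇒ L^4 T^-3

{"L": 4, "T": -3}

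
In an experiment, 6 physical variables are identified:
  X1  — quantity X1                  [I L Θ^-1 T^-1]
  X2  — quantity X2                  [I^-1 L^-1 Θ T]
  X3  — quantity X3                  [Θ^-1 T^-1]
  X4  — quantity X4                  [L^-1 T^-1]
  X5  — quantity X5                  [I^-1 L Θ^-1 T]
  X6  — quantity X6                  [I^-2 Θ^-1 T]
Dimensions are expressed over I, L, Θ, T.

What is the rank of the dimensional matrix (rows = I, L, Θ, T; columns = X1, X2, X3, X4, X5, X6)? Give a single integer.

Exponent matrix [I,L,Θ,T] × [X1,X2,X3,X4,X5,X6]:
  I: [ 1 -1  0  0 -1 -2]
  L: [ 1 -1  0 -1  1  0]
  Θ: [-1  1 -1  0 -1 -1]
  T: [-1  1 -1 -1  1  1]
RREF → pivots at {X1,X3,X4} ⇒ r = 3

3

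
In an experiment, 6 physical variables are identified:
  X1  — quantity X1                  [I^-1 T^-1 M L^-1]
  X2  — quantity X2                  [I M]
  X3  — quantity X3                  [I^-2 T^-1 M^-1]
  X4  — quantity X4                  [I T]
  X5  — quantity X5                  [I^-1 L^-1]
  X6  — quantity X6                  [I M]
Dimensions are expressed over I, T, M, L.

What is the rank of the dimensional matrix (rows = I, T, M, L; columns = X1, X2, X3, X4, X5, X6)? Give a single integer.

Dimensional matrix (I×T×M×L by X1×X2×X3×X4×X5×X6):
  I: [-1  1 -2  1 -1  1]
  T: [-1  0 -1  1  0  0]
  M: [ 1  1 -1  0  0  1]
  L: [-1  0  0  0 -1  0]
Echelon form has 3 nonzero rows (pivots: X1,X2,X3)

3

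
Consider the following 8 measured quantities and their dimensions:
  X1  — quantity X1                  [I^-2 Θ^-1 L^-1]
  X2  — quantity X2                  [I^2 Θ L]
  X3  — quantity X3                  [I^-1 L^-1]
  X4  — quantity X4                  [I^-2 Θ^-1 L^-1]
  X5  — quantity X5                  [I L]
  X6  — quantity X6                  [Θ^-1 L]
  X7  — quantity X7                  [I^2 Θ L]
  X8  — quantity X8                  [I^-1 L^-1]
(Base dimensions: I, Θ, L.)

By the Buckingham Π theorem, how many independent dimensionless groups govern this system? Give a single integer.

Write exponents as rows I,Θ,L / cols X1,X2,X3,X4,X5,X6,X7,X8:
  I: [-2  2 -1 -2  1  0  2 -1]
  Θ: [-1  1  0 -1  0 -1  1  0]
  L: [-1  1 -1 -1  1  1  1 -1]
RREF → pivots at {X1,X3} ⇒ r = 2
Π count = n − r = 8 − 2 = 6

6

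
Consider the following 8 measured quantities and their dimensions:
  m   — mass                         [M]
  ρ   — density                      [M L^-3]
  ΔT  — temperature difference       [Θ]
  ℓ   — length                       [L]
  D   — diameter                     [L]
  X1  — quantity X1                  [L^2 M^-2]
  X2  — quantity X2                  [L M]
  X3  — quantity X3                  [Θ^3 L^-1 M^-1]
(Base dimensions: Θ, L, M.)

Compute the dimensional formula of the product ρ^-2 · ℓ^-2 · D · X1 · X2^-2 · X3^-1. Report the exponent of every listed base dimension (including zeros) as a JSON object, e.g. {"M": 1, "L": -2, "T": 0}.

Write exponents as rows Θ,L,M / cols m,ρ,ΔT,ℓ,D,X1,X2,X3:
  Θ: [ 0  0  1  0  0  0  0  3]
  L: [ 0 -3  0  1  1  2  1 -1]
  M: [ 1  1  0  0  0 -2  1 -1]
  [Θ]: (-2)·0+(-2)·0+(1)·0+(1)·0+(-2)·0+(-1)·3 = -3
  [L]: (-2)·-3+(-2)·1+(1)·1+(1)·2+(-2)·1+(-1)·-1 = 6
  [M]: (-2)·1+(-2)·0+(1)·0+(1)·-2+(-2)·1+(-1)·-1 = -5
⇒ Θ^-3 L^6 M^-5

{"Θ": -3, "L": 6, "M": -5}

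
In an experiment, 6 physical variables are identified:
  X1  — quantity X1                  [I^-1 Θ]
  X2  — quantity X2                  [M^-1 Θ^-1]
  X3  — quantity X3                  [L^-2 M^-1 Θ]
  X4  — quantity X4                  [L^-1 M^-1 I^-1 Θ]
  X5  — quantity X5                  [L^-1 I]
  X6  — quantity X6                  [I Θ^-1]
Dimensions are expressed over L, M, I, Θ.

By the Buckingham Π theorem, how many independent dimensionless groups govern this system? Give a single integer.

Exponent matrix [L,M,I,Θ] × [X1,X2,X3,X4,X5,X6]:
  L: [ 0  0 -2 -1 -1  0]
  M: [ 0 -1 -1 -1  0  0]
  I: [-1  0  0 -1  1  1]
  Θ: [ 1 -1  1  1  0 -1]
Echelon form has 3 nonzero rows (pivots: X1,X2,X3)
n=6, r=3 ⇒ 3 dimensionless groups

3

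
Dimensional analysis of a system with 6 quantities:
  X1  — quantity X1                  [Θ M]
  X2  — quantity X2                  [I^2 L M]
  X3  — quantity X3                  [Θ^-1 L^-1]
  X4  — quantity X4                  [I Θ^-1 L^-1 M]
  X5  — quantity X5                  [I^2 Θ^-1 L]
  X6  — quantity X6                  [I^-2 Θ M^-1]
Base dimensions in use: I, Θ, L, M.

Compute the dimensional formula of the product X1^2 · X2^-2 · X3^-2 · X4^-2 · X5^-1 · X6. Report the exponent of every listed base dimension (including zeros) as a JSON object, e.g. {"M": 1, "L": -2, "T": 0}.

{"I": -10, "Θ": 8, "L": 1, "M": -3}

Exponent matrix [I,Θ,L,M] × [X1,X2,X3,X4,X5,X6]:
  I: [ 0  2  0  1  2 -2]
  Θ: [ 1  0 -1 -1 -1  1]
  L: [ 0  1 -1 -1  1  0]
  M: [ 1  1  0  1  0 -1]
  [I]: (2)·0+(-2)·2+(-2)·0+(-2)·1+(-1)·2+(1)·-2 = -10
  [Θ]: (2)·1+(-2)·0+(-2)·-1+(-2)·-1+(-1)·-1+(1)·1 = 8
  [L]: (2)·0+(-2)·1+(-2)·-1+(-2)·-1+(-1)·1+(1)·0 = 1
  [M]: (2)·1+(-2)·1+(-2)·0+(-2)·1+(-1)·0+(1)·-1 = -3
⇒ I^-10 Θ^8 L M^-3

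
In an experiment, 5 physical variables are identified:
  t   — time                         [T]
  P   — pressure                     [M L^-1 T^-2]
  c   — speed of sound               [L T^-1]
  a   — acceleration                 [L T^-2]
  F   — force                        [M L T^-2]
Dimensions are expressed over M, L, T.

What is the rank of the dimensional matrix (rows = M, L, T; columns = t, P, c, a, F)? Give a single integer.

Write exponents as rows M,L,T / cols t,P,c,a,F:
  M: [ 0  1  0  0  1]
  L: [ 0 -1  1  1  1]
  T: [ 1 -2 -1 -2 -2]
RREF → pivots at {t,P,c} ⇒ r = 3

3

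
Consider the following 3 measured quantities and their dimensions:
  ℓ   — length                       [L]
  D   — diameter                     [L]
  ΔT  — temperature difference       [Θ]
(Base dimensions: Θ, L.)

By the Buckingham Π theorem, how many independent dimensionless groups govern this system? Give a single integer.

Exponent matrix [Θ,L] × [ℓ,D,ΔT]:
  Θ: [ 0  0  1]
  L: [ 1  1  0]
Echelon form has 2 nonzero rows (pivots: ℓ,ΔT)
n=3, r=2 ⇒ 1 dimensionless group

1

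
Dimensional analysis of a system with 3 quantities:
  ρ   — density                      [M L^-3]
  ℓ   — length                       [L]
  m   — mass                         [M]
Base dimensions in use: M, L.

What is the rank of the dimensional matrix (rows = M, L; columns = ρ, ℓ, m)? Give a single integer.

Exponent matrix [M,L] × [ρ,ℓ,m]:
  M: [ 1  0  1]
  L: [-3  1  0]
Echelon form has 2 nonzero rows (pivots: ρ,ℓ)

2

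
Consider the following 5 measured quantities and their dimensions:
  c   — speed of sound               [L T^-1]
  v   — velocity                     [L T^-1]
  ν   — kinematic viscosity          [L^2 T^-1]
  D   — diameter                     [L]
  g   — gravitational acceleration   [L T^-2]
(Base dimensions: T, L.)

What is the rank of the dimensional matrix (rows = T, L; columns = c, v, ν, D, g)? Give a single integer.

Dimensional matrix (T×L by c×v×ν×D×g):
  T: [-1 -1 -1  0 -2]
  L: [ 1  1  2  1  1]
RREF → pivots at {c,ν} ⇒ r = 2

2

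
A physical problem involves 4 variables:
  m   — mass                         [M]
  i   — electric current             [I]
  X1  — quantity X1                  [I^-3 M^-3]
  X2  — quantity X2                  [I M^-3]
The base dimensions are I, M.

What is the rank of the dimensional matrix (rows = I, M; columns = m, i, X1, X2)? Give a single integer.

Dimensional matrix (I×M by m×i×X1×X2):
  I: [ 0  1 -3  1]
  M: [ 1  0 -3 -3]
Echelon form has 2 nonzero rows (pivots: m,i)

2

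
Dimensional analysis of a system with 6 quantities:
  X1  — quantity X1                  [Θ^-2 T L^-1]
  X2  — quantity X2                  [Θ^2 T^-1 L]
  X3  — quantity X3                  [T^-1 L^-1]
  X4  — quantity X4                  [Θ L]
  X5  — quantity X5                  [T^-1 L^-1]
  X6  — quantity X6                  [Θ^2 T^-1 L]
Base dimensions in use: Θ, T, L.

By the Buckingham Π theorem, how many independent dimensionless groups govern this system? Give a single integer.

4

Write exponents as rows Θ,T,L / cols X1,X2,X3,X4,X5,X6:
  Θ: [-2  2  0  1  0  2]
  T: [ 1 -1 -1  0 -1 -1]
  L: [-1  1 -1  1 -1  1]
Row reduction gives pivot columns X1,X3; rank = 2
n=6, r=2 ⇒ 4 dimensionless groups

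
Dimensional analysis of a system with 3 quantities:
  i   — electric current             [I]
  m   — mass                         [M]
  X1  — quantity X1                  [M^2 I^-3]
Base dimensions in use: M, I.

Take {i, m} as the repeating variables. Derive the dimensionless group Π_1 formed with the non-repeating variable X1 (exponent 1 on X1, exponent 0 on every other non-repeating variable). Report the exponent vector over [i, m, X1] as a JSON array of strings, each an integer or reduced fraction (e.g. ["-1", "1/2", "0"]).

Exponent matrix [M,I] × [i,m,X1]:
  M: [ 0  1  2]
  I: [ 1  0 -3]
Echelon form has 2 nonzero rows (pivots: i,m)
Repeat: i,m; free: X1
RREF:
  r0: [   1    0   -3]
  r1: [   0    1    2]
Fix exponent of X1 at 1; solve each RREF row for its pivot's exponent:
  r0: exp(i) + (-3)·1 = 0 ⇒ exp(i) = 3
  r1: exp(m) + (2)·1 = 0 ⇒ exp(m) = -2
Π_1 = i^3 · m^-2 · X1

["3", "-2", "1"]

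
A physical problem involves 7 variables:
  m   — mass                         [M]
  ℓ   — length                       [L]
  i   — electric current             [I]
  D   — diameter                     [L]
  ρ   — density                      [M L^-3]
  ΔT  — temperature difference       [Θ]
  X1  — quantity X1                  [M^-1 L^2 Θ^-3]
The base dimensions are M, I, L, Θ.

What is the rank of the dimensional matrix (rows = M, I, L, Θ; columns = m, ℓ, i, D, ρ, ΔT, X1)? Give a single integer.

Dimensional matrix (M×I×L×Θ by m×ℓ×i×D×ρ×ΔT×X1):
  M: [ 1  0  0  0  1  0 -1]
  I: [ 0  0  1  0  0  0  0]
  L: [ 0  1  0  1 -3  0  2]
  Θ: [ 0  0  0  0  0  1 -3]
Row reduction gives pivot columns m,ℓ,i,ΔT; rank = 4

4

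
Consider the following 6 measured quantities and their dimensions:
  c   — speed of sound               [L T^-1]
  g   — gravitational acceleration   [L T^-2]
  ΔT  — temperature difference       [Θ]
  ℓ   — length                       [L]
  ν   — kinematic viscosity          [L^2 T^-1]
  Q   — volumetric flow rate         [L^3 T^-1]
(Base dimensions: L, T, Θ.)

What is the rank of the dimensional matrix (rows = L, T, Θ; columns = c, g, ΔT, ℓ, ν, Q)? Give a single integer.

Exponent matrix [L,T,Θ] × [c,g,ΔT,ℓ,ν,Q]:
  L: [ 1  1  0  1  2  3]
  T: [-1 -2  0  0 -1 -1]
  Θ: [ 0  0  1  0  0  0]
Row reduction gives pivot columns c,g,ΔT; rank = 3

3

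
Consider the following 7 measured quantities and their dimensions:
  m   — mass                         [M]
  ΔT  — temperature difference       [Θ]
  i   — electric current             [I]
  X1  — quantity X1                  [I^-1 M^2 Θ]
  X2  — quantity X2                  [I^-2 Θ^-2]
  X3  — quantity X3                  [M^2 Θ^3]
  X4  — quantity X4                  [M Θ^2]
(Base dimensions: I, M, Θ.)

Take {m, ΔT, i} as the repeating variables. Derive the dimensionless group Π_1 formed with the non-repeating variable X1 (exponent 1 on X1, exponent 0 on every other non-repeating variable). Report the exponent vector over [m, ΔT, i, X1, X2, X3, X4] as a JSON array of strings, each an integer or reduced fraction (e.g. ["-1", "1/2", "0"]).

["-2", "-1", "1", "1", "0", "0", "0"]

Exponent matrix [I,M,Θ] × [m,ΔT,i,X1,X2,X3,X4]:
  I: [ 0  0  1 -1 -2  0  0]
  M: [ 1  0  0  2  0  2  1]
  Θ: [ 0  1  0  1 -2  3  2]
RREF → pivots at {m,ΔT,i} ⇒ r = 3
Pivot set = {m,ΔT,i}, free = {X1,X2,X3,X4}
RREF:
  r0: [   1    0    0    2    0    2    1]
  r1: [   0    1    0    1   -2    3    2]
  r2: [   0    0    1   -1   -2    0    0]
Fix exponent of X1 at 1, X2 at 0, X3 at 0, X4 at 0; solve each RREF row for its pivot's exponent:
  r0: exp(m) + (2)·1 = 0 ⇒ exp(m) = -2
  r1: exp(ΔT) + (1)·1 = 0 ⇒ exp(ΔT) = -1
  r2: exp(i) + (-1)·1 = 0 ⇒ exp(i) = 1
Π_1 = m^-2 · ΔT^-1 · i · X1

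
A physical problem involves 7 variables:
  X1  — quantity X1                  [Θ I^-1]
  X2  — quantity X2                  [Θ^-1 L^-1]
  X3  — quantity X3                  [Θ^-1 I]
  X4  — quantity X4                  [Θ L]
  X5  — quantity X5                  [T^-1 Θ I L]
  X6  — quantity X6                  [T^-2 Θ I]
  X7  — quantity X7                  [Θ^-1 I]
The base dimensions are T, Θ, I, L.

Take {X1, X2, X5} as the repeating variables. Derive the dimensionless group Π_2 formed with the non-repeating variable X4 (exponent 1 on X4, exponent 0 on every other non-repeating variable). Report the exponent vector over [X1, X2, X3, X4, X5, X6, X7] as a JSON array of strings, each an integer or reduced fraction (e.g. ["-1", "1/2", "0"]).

["0", "1", "0", "1", "0", "0", "0"]

Write exponents as rows T,Θ,I,L / cols X1,X2,X3,X4,X5,X6,X7:
  T: [ 0  0  0  0 -1 -2  0]
  Θ: [ 1 -1 -1  1  1  1 -1]
  I: [-1  0  1  0  1  1  1]
  L: [ 0 -1  0  1  1  0  0]
RREF → pivots at {X1,X2,X5} ⇒ r = 3
Repeat: X1,X2,X5; free: X3,X4,X6,X7
RREF:
  r0: [   1    0   -1    0    0    1   -1]
  r1: [   0    1    0   -1    0    2    0]
  r2: [   0    0    0    0    1    2    0]
  r3: [   0    0    0    0    0    0    0]
Fix exponent of X4 at 1, X3 at 0, X6 at 0, X7 at 0; solve each RREF row for its pivot's exponent:
  r0: exp(X1) + (0)·1 = 0 ⇒ exp(X1) = 0
  r1: exp(X2) + (-1)·1 = 0 ⇒ exp(X2) = 1
  r2: exp(X5) + (0)·1 = 0 ⇒ exp(X5) = 0
Π_2 = X2 · X4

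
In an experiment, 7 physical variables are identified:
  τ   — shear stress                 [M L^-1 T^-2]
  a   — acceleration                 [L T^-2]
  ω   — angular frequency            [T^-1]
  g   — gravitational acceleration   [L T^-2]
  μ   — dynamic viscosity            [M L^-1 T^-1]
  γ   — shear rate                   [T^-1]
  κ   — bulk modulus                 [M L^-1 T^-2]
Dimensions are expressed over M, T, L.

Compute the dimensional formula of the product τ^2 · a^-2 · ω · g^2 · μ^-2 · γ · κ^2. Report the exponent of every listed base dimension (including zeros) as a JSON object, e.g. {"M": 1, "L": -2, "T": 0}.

{"M": 2, "T": -8, "L": -2}

Write exponents as rows M,T,L / cols τ,a,ω,g,μ,γ,κ:
  M: [ 1  0  0  0  1  0  1]
  T: [-2 -2 -1 -2 -1 -1 -2]
  L: [-1  1  0  1 -1  0 -1]
  [M]: (2)·1+(-2)·0+(1)·0+(2)·0+(-2)·1+(1)·0+(2)·1 = 2
  [T]: (2)·-2+(-2)·-2+(1)·-1+(2)·-2+(-2)·-1+(1)·-1+(2)·-2 = -8
  [L]: (2)·-1+(-2)·1+(1)·0+(2)·1+(-2)·-1+(1)·0+(2)·-1 = -2
⇒ M^2 T^-8 L^-2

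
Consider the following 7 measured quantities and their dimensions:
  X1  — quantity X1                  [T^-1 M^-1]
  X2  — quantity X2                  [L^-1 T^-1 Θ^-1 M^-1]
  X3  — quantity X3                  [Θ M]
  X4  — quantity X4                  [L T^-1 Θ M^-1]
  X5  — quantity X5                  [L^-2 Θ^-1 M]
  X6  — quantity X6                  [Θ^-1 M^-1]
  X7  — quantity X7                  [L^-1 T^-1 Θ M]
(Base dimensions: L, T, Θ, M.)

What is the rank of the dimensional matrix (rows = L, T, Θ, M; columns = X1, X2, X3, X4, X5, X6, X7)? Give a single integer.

3

Write exponents as rows L,T,Θ,M / cols X1,X2,X3,X4,X5,X6,X7:
  L: [ 0 -1  0  1 -2  0 -1]
  T: [-1 -1  0 -1  0  0 -1]
  Θ: [ 0 -1  1  1 -1 -1  1]
  M: [-1 -1  1 -1  1 -1  1]
Echelon form has 3 nonzero rows (pivots: X1,X2,X3)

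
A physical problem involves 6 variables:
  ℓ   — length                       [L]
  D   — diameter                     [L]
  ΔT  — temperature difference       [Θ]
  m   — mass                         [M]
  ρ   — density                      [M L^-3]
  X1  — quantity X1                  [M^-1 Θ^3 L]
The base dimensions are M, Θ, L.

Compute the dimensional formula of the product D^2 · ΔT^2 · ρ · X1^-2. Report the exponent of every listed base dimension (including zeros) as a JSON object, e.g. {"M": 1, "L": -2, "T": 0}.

Exponent matrix [M,Θ,L] × [ℓ,D,ΔT,m,ρ,X1]:
  M: [ 0  0  0  1  1 -1]
  Θ: [ 0  0  1  0  0  3]
  L: [ 1  1  0  0 -3  1]
  [M]: (2)·0+(2)·0+(1)·1+(-2)·-1 = 3
  [Θ]: (2)·0+(2)·1+(1)·0+(-2)·3 = -4
  [L]: (2)·1+(2)·0+(1)·-3+(-2)·1 = -3
⇒ M^3 Θ^-4 L^-3

{"M": 3, "Θ": -4, "L": -3}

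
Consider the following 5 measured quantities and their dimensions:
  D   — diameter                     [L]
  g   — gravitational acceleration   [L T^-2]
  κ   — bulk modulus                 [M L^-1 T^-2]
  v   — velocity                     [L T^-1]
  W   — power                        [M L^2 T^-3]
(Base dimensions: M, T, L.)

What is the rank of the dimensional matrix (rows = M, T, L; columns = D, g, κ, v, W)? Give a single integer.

3

Write exponents as rows M,T,L / cols D,g,κ,v,W:
  M: [ 0  0  1  0  1]
  T: [ 0 -2 -2 -1 -3]
  L: [ 1  1 -1  1  2]
RREF → pivots at {D,g,κ} ⇒ r = 3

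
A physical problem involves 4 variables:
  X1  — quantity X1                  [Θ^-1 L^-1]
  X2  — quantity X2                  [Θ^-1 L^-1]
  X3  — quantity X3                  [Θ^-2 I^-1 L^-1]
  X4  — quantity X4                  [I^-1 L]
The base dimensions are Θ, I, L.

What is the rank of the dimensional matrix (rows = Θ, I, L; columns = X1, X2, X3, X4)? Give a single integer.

2

Dimensional matrix (Θ×I×L by X1×X2×X3×X4):
  Θ: [-1 -1 -2  0]
  I: [ 0  0 -1 -1]
  L: [-1 -1 -1  1]
RREF → pivots at {X1,X3} ⇒ r = 2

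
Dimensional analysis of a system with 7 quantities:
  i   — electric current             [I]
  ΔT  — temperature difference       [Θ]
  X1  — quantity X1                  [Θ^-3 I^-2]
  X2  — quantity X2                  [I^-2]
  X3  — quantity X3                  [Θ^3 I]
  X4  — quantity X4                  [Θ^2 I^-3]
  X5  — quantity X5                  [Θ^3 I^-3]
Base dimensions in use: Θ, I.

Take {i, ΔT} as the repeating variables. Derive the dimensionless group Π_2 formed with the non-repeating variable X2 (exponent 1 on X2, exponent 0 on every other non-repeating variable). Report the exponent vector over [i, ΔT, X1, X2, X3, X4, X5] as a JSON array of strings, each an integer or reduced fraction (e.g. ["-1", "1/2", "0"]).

["2", "0", "0", "1", "0", "0", "0"]

Exponent matrix [Θ,I] × [i,ΔT,X1,X2,X3,X4,X5]:
  Θ: [ 0  1 -3  0  3  2  3]
  I: [ 1  0 -2 -2  1 -3 -3]
Row reduction gives pivot columns i,ΔT; rank = 2
Pivot set = {i,ΔT}, free = {X1,X2,X3,X4,X5}
RREF:
  r0: [   1    0   -2   -2    1   -3   -3]
  r1: [   0    1   -3    0    3    2    3]
Fix exponent of X2 at 1, X1 at 0, X3 at 0, X4 at 0, X5 at 0; solve each RREF row for its pivot's exponent:
  r0: exp(i) + (-2)·1 = 0 ⇒ exp(i) = 2
  r1: exp(ΔT) + (0)·1 = 0 ⇒ exp(ΔT) = 0
Π_2 = i^2 · X2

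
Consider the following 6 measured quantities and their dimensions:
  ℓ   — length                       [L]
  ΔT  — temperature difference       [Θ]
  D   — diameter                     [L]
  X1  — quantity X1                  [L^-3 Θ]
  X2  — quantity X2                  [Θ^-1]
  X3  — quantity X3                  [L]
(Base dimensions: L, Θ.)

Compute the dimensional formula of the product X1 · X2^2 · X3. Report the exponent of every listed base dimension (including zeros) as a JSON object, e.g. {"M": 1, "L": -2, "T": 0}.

{"L": -2, "Θ": -1}

Dimensional matrix (L×Θ by ℓ×ΔT×D×X1×X2×X3):
  L: [ 1  0  1 -3  0  1]
  Θ: [ 0  1  0  1 -1  0]
  [L]: (1)·-3+(2)·0+(1)·1 = -2
  [Θ]: (1)·1+(2)·-1+(1)·0 = -1
⇒ L^-2 Θ^-1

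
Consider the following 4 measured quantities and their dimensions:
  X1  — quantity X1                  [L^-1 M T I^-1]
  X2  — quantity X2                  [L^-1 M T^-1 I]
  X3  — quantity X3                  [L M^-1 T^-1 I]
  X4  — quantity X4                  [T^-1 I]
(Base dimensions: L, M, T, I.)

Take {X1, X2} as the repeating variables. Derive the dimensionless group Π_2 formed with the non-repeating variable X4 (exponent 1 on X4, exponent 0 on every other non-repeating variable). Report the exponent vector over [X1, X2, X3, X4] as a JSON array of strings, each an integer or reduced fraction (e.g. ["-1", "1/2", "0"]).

Dimensional matrix (L×M×T×I by X1×X2×X3×X4):
  L: [-1 -1  1  0]
  M: [ 1  1 -1  0]
  T: [ 1 -1 -1 -1]
  I: [-1  1  1  1]
Row reduction gives pivot columns X1,X2; rank = 2
Repeat: X1,X2; free: X3,X4
RREF:
  r0: [   1    0   -1 -1/2]
  r1: [   0    1    0  1/2]
  r2: [   0    0    0    0]
  r3: [   0    0    0    0]
Fix exponent of X4 at 1, X3 at 0; solve each RREF row for its pivot's exponent:
  r0: exp(X1) + (-1/2)·1 = 0 ⇒ exp(X1) = 1/2
  r1: exp(X2) + (1/2)·1 = 0 ⇒ exp(X2) = -1/2
Π_2 = X1^(1/2) · X2^(-1/2) · X4

["1/2", "-1/2", "0", "1"]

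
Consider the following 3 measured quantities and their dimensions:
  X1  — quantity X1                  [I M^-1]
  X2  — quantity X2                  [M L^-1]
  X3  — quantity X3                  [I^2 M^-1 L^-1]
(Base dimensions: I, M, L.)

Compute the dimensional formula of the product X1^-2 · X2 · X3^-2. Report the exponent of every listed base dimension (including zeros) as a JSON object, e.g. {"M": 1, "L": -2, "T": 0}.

Write exponents as rows I,M,L / cols X1,X2,X3:
  I: [ 1  0  2]
  M: [-1  1 -1]
  L: [ 0 -1 -1]
  [I]: (-2)·1+(1)·0+(-2)·2 = -6
  [M]: (-2)·-1+(1)·1+(-2)·-1 = 5
  [L]: (-2)·0+(1)·-1+(-2)·-1 = 1
⇒ I^-6 M^5 L

{"I": -6, "M": 5, "L": 1}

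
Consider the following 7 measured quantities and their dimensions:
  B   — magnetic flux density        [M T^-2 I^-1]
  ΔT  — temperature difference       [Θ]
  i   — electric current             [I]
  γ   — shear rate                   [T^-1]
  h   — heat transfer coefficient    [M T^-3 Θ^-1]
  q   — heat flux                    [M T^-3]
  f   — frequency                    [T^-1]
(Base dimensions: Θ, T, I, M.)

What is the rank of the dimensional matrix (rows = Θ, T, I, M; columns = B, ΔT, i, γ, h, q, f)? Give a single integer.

4

Write exponents as rows Θ,T,I,M / cols B,ΔT,i,γ,h,q,f:
  Θ: [ 0  1  0  0 -1  0  0]
  T: [-2  0  0 -1 -3 -3 -1]
  I: [-1  0  1  0  0  0  0]
  M: [ 1  0  0  0  1  1  0]
Row reduction gives pivot columns B,ΔT,i,γ; rank = 4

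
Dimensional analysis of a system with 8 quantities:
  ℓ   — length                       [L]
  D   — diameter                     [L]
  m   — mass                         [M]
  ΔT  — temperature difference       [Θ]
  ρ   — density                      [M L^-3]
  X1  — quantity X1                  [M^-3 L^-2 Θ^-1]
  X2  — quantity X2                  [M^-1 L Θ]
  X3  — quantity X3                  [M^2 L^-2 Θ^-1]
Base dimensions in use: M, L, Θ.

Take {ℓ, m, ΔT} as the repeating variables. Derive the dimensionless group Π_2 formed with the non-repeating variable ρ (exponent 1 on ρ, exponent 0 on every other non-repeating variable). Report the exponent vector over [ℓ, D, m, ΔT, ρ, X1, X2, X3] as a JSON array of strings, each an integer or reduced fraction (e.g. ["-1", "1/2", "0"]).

["3", "0", "-1", "0", "1", "0", "0", "0"]

Exponent matrix [M,L,Θ] × [ℓ,D,m,ΔT,ρ,X1,X2,X3]:
  M: [ 0  0  1  0  1 -3 -1  2]
  L: [ 1  1  0  0 -3 -2  1 -2]
  Θ: [ 0  0  0  1  0 -1  1 -1]
Echelon form has 3 nonzero rows (pivots: ℓ,m,ΔT)
Repeat: ℓ,m,ΔT; free: D,ρ,X1,X2,X3
RREF:
  r0: [   1    1    0    0   -3   -2    1   -2]
  r1: [   0    0    1    0    1   -3   -1    2]
  r2: [   0    0    0    1    0   -1    1   -1]
Fix exponent of ρ at 1, D at 0, X1 at 0, X2 at 0, X3 at 0; solve each RREF row for its pivot's exponent:
  r0: exp(ℓ) + (-3)·1 = 0 ⇒ exp(ℓ) = 3
  r1: exp(m) + (1)·1 = 0 ⇒ exp(m) = -1
  r2: exp(ΔT) + (0)·1 = 0 ⇒ exp(ΔT) = 0
Π_2 = ℓ^3 · m^-1 · ρ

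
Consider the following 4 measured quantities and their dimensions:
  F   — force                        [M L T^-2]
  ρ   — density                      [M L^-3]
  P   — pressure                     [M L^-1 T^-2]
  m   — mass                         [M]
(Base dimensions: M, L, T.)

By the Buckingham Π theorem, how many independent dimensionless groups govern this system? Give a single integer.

1

Dimensional matrix (M×L×T by F×ρ×P×m):
  M: [ 1  1  1  1]
  L: [ 1 -3 -1  0]
  T: [-2  0 -2  0]
RREF → pivots at {F,ρ,P} ⇒ r = 3
4 vars − rank 3 = 1 Π group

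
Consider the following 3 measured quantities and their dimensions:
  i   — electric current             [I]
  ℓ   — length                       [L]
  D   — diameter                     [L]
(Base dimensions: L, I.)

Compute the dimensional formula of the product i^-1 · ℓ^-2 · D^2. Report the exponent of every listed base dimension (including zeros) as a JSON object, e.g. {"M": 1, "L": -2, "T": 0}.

Dimensional matrix (L×I by i×ℓ×D):
  L: [ 0  1  1]
  I: [ 1  0  0]
  [L]: (-1)·0+(-2)·1+(2)·1 = 0
  [I]: (-1)·1+(-2)·0+(2)·0 = -1
⇒ I^-1

{"L": 0, "I": -1}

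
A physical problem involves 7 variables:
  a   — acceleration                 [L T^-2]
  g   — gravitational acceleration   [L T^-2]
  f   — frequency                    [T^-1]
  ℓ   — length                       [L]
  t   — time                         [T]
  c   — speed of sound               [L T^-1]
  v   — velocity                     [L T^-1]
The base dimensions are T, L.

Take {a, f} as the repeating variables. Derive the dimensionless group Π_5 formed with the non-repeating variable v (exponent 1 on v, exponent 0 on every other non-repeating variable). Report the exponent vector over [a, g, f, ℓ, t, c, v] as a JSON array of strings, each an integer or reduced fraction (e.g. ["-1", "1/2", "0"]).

Exponent matrix [T,L] × [a,g,f,ℓ,t,c,v]:
  T: [-2 -2 -1  0  1 -1 -1]
  L: [ 1  1  0  1  0  1  1]
Row reduction gives pivot columns a,f; rank = 2
Pivot set = {a,f}, free = {g,ℓ,t,c,v}
RREF:
  r0: [   1    1    0    1    0    1    1]
  r1: [   0    0    1   -2   -1   -1   -1]
Fix exponent of v at 1, g at 0, ℓ at 0, t at 0, c at 0; solve each RREF row for its pivot's exponent:
  r0: exp(a) + (1)·1 = 0 ⇒ exp(a) = -1
  r1: exp(f) + (-1)·1 = 0 ⇒ exp(f) = 1
Π_5 = a^-1 · f · v

["-1", "0", "1", "0", "0", "0", "1"]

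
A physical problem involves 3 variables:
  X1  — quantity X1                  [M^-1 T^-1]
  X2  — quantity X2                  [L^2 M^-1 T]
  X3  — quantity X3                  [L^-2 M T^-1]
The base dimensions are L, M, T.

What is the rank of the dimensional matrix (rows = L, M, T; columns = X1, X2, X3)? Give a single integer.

2

Write exponents as rows L,M,T / cols X1,X2,X3:
  L: [ 0  2 -2]
  M: [-1 -1  1]
  T: [-1  1 -1]
Row reduction gives pivot columns X1,X2; rank = 2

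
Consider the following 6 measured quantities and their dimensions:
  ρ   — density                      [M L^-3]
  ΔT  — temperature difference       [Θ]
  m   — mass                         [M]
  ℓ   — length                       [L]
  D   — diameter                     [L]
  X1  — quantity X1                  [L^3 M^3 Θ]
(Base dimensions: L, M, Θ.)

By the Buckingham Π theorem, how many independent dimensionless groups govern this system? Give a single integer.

3

Write exponents as rows L,M,Θ / cols ρ,ΔT,m,ℓ,D,X1:
  L: [-3  0  0  1  1  3]
  M: [ 1  0  1  0  0  3]
  Θ: [ 0  1  0  0  0  1]
Echelon form has 3 nonzero rows (pivots: ρ,ΔT,m)
Π count = n − r = 6 − 3 = 3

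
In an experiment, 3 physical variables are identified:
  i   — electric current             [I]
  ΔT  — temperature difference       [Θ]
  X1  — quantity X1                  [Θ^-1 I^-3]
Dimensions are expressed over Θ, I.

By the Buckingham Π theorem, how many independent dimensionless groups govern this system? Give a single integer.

1

Dimensional matrix (Θ×I by i×ΔT×X1):
  Θ: [ 0  1 -1]
  I: [ 1  0 -3]
Echelon form has 2 nonzero rows (pivots: i,ΔT)
3 vars − rank 2 = 1 Π group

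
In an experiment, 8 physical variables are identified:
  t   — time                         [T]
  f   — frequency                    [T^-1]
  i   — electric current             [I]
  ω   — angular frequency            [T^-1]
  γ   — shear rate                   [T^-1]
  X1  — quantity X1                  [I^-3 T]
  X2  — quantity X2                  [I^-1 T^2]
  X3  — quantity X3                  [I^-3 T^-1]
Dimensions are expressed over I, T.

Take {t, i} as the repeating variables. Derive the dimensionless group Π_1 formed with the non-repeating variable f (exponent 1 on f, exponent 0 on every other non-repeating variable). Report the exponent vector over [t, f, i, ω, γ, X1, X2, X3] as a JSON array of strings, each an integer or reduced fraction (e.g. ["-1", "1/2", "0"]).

["1", "1", "0", "0", "0", "0", "0", "0"]

Write exponents as rows I,T / cols t,f,i,ω,γ,X1,X2,X3:
  I: [ 0  0  1  0  0 -3 -1 -3]
  T: [ 1 -1  0 -1 -1  1  2 -1]
Echelon form has 2 nonzero rows (pivots: t,i)
Repeat: t,i; free: f,ω,γ,X1,X2,X3
RREF:
  r0: [   1   -1    0   -1   -1    1    2   -1]
  r1: [   0    0    1    0    0   -3   -1   -3]
Fix exponent of f at 1, ω at 0, γ at 0, X1 at 0, X2 at 0, X3 at 0; solve each RREF row for its pivot's exponent:
  r0: exp(t) + (-1)·1 = 0 ⇒ exp(t) = 1
  r1: exp(i) + (0)·1 = 0 ⇒ exp(i) = 0
Π_1 = t · f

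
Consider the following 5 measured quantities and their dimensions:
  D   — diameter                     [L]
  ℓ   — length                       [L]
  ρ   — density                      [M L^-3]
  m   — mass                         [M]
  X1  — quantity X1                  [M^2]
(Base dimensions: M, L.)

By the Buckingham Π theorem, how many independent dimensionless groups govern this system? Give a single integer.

3

Write exponents as rows M,L / cols D,ℓ,ρ,m,X1:
  M: [ 0  0  1  1  2]
  L: [ 1  1 -3  0  0]
Echelon form has 2 nonzero rows (pivots: D,ρ)
n=5, r=2 ⇒ 3 dimensionless groups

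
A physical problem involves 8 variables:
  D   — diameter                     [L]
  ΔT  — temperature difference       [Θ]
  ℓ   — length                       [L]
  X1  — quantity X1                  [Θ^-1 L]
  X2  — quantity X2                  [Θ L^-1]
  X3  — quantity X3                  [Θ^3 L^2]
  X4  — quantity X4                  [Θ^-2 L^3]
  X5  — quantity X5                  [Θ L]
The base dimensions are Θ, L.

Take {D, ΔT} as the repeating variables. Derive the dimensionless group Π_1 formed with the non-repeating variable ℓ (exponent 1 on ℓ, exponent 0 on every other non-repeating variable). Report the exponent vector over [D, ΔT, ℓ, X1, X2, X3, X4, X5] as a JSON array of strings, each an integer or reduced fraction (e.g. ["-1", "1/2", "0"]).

["-1", "0", "1", "0", "0", "0", "0", "0"]

Write exponents as rows Θ,L / cols D,ΔT,ℓ,X1,X2,X3,X4,X5:
  Θ: [ 0  1  0 -1  1  3 -2  1]
  L: [ 1  0  1  1 -1  2  3  1]
Row reduction gives pivot columns D,ΔT; rank = 2
Repeat: D,ΔT; free: ℓ,X1,X2,X3,X4,X5
RREF:
  r0: [   1    0    1    1   -1    2    3    1]
  r1: [   0    1    0   -1    1    3   -2    1]
Fix exponent of ℓ at 1, X1 at 0, X2 at 0, X3 at 0, X4 at 0, X5 at 0; solve each RREF row for its pivot's exponent:
  r0: exp(D) + (1)·1 = 0 ⇒ exp(D) = -1
  r1: exp(ΔT) + (0)·1 = 0 ⇒ exp(ΔT) = 0
Π_1 = D^-1 · ℓ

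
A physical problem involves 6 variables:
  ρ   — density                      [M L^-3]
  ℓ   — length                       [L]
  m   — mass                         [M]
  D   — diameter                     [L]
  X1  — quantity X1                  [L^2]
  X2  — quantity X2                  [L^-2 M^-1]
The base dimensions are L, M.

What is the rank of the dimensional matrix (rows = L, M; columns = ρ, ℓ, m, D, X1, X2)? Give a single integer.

Dimensional matrix (L×M by ρ×ℓ×m×D×X1×X2):
  L: [-3  1  0  1  2 -2]
  M: [ 1  0  1  0  0 -1]
Row reduction gives pivot columns ρ,ℓ; rank = 2

2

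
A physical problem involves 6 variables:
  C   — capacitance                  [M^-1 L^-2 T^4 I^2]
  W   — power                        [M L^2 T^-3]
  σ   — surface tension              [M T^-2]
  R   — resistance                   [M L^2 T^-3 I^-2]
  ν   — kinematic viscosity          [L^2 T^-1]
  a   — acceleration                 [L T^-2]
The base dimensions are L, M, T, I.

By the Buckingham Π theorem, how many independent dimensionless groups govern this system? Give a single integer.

Dimensional matrix (L×M×T×I by C×W×σ×R×ν×a):
  L: [-2  2  0  2  2  1]
  M: [-1  1  1  1  0  0]
  T: [ 4 -3 -2 -3 -1 -2]
  I: [ 2  0  0 -2  0  0]
RREF → pivots at {C,W,σ,R} ⇒ r = 4
Π count = n − r = 6 − 4 = 2

2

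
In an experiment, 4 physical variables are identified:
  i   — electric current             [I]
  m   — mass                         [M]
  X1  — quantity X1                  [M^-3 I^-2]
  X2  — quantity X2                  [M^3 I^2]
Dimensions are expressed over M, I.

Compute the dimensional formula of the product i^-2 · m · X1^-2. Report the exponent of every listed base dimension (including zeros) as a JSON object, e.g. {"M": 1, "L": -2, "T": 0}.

{"M": 7, "I": 2}

Exponent matrix [M,I] × [i,m,X1,X2]:
  M: [ 0  1 -3  3]
  I: [ 1  0 -2  2]
  [M]: (-2)·0+(1)·1+(-2)·-3 = 7
  [I]: (-2)·1+(1)·0+(-2)·-2 = 2
⇒ M^7 I^2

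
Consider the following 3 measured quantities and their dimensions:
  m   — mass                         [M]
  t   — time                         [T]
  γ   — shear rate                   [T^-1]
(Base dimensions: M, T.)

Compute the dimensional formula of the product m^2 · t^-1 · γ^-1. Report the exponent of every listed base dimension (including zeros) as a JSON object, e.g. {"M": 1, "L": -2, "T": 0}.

Write exponents as rows M,T / cols m,t,γ:
  M: [ 1  0  0]
  T: [ 0  1 -1]
  [M]: (2)·1+(-1)·0+(-1)·0 = 2
  [T]: (2)·0+(-1)·1+(-1)·-1 = 0
⇒ M^2

{"M": 2, "T": 0}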